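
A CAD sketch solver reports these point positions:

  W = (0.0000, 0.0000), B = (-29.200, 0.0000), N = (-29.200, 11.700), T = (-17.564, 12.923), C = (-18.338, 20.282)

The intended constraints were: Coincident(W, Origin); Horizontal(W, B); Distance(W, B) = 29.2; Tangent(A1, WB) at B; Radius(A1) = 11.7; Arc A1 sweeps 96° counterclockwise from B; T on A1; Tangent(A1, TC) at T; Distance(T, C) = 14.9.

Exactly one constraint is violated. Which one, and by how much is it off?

Distance(T, C) = 14.9 — off by 7.50.

W = (0.00, 0.00) ✓; W.y = 0.00, B.y = 0.00 ✓; |WB| = 29.20 ✓; ∠(NB, BW) = 90.00° ✓; |NB| = 11.70 ✓; bearing(N→T) − bearing(N→B) = 96.00° ✓; |NT| = 11.70 ✓; ∠(NT, TC) = 90.00° ✓; |TC| = 7.400 ✗.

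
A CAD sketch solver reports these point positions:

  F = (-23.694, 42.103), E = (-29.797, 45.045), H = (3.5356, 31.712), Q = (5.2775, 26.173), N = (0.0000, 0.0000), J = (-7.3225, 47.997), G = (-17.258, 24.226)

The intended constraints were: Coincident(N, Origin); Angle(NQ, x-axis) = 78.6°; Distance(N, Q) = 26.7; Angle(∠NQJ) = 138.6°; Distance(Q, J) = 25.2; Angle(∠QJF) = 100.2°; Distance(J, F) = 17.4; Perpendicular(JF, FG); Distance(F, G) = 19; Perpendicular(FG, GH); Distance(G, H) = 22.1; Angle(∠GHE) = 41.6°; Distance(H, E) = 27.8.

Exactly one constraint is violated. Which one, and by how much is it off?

Distance(H, E) = 27.8 — off by 8.10.

N = (0.00, 0.00) ✓; NQ at 78.60° ✓; |NQ| = 26.70 ✓; ∠NQJ = 138.6° ✓; |QJ| = 25.20 ✓; ∠QJF = 100.2° ✓; |JF| = 17.40 ✓; ∠(JF, FG) = 90.00° ✓; |FG| = 19.00 ✓; ∠(FG, GH) = 90.00° ✓; |GH| = 22.10 ✓; ∠GHE = 41.60° ✓; |HE| = 35.90 ✗.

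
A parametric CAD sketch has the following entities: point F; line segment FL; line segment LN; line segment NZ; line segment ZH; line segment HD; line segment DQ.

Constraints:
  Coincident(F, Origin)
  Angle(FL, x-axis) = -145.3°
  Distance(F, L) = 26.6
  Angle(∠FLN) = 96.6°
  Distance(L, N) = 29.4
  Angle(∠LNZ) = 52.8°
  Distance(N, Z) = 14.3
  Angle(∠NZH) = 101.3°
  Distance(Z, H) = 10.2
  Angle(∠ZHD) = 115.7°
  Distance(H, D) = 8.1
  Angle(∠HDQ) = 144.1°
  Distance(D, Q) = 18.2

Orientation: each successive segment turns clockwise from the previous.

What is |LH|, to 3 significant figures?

13.5

F is at the origin; FL runs at -145.3° with length 26.6, so L = (-21.9, -15.1). ∠FLN = 96.6° gives LN at 131° from the x-axis; with |LN| = 29.4, N = (-41.3, 6.94). ∠LNZ = 52.8° gives NZ at 4.10° from the x-axis; with |NZ| = 14.3, Z = (-27.0, 7.97). ∠NZH = 101.3° gives ZH at -74.6° from the x-axis; with |ZH| = 10.2, H = (-24.3, -1.87). Then |LH| = |H − L| = 13.5.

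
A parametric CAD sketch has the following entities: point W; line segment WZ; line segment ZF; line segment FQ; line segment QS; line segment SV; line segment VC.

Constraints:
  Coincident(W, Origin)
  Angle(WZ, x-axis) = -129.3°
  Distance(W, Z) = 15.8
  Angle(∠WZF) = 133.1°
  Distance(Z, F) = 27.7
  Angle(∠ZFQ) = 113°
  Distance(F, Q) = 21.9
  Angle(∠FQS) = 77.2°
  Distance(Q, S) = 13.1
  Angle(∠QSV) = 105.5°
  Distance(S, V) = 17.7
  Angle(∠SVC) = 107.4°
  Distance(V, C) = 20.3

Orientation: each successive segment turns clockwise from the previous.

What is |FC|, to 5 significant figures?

7.8603

W is at the origin; WZ runs at -129.3° with length 15.8, so Z = (-10.007, -12.227). ∠WZF = 133.1° gives ZF at -176.20° from the x-axis; with |ZF| = 27.7, F = (-37.647, -14.062). ∠ZFQ = 113.0° gives FQ at 116.80° from the x-axis; with |FQ| = 21.9, Q = (-47.521, 5.4852). ∠FQS = 77.2° gives QS at 14.000° from the x-axis; with |QS| = 13.1, S = (-34.810, 8.6543). ∠QSV = 105.5° gives SV at -60.500° from the x-axis; with |SV| = 17.7, V = (-26.094, -6.7510). ∠SVC = 107.4° gives VC at -133.10° from the x-axis; with |VC| = 20.3, C = (-39.964, -21.573). Then |FC| = |C − F| = 7.8603.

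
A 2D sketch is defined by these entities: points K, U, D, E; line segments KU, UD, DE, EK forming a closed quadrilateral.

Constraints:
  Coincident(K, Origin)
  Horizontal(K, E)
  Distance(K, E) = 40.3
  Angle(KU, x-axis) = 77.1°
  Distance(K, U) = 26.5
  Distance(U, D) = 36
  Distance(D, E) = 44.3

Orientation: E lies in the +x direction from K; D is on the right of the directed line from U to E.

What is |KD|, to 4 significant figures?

9.537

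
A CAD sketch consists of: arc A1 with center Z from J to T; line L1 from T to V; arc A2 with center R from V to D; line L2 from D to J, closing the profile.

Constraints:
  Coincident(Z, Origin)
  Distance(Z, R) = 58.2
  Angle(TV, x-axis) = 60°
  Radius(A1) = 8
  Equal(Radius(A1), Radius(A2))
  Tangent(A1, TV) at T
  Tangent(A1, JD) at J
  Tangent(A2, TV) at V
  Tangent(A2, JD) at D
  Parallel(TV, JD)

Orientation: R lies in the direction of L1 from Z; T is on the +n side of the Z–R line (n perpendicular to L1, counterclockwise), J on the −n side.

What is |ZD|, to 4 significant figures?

58.75

The slot axis is L1's direction at 60.0°, so u = (cos 60.0°, sin 60.0°) = (0.5000, 0.8660) and n = (−sin 60.0°, cos 60.0°) = (-0.8660, 0.5000). Z is at the origin and R lies 58.2 along u from Z, so R = 58.2·u = (29.10, 50.40). Tangency of A1 to both parallel lines with radius 8.0 puts T and J at Z ± 8.0·n: T = (-6.928, 4.000), J = (6.928, -4.000). Equal radii place V and D the same way about R: V = R + 8.0·n = (22.17, 54.40), D = R − 8.0·n = (36.03, 46.40). Then |ZD| = |D − Z| = 58.75.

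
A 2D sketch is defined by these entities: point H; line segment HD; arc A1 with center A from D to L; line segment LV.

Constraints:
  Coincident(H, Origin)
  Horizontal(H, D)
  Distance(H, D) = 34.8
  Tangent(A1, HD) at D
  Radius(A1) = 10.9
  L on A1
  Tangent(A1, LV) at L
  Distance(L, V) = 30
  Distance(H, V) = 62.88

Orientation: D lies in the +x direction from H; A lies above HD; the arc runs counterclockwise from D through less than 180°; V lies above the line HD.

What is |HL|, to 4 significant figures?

46.66

Checks: |AL| = 10.90 ✓; ∠(AL, LV) = 90.00° ✓; |LV| = 30.00 ✓; |HV| = 62.88 ✓.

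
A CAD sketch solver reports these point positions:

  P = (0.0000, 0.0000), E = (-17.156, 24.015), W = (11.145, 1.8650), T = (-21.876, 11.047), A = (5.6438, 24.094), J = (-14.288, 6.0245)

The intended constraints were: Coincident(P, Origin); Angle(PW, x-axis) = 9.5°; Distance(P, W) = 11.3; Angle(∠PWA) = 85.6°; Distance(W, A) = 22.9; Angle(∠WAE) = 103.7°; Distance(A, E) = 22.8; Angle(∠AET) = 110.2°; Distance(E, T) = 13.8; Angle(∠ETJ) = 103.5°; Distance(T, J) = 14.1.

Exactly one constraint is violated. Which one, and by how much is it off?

Distance(T, J) = 14.1 — off by 5.00.

P = (0.00, 0.00) ✓; PW at 9.500° ✓; |PW| = 11.30 ✓; ∠PWA = 85.60° ✓; |WA| = 22.90 ✓; ∠WAE = 103.7° ✓; |AE| = 22.80 ✓; ∠AET = 110.2° ✓; |ET| = 13.80 ✓; ∠ETJ = 103.5° ✓; |TJ| = 9.100 ✗.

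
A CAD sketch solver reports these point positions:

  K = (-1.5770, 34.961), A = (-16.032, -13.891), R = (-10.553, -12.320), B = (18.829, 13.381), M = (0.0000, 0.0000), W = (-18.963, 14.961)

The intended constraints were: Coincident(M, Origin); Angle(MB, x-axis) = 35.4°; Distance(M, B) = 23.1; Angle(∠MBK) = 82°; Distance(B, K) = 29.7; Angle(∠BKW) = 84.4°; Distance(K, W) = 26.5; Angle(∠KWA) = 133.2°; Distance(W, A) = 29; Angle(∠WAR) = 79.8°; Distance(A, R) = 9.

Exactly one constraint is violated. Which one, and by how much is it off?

Distance(A, R) = 9 — off by 3.30.

M = (0.00, 0.00) ✓; MB at 35.40° ✓; |MB| = 23.10 ✓; ∠MBK = 82.00° ✓; |BK| = 29.70 ✓; ∠BKW = 84.40° ✓; |KW| = 26.50 ✓; ∠KWA = 133.2° ✓; |WA| = 29.00 ✓; ∠WAR = 79.80° ✓; |AR| = 5.700 ✗.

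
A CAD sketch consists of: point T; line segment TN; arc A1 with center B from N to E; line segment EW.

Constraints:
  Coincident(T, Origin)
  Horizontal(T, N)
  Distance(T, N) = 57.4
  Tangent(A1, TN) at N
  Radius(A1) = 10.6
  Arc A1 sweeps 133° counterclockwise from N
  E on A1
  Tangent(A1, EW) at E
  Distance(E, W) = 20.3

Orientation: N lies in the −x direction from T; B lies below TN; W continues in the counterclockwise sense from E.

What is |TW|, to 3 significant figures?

60.8

On A1, N sits at bearing 90° from B; a 133° counterclockwise sweep puts E at bearing 223°, so E = B + 10.6·(cos 223°, sin 223°) = (-65.2, -17.8). The tangent condition forces BE to be normal to EW, so EW runs along (−sin 223°, cos 223°); with |EW| = 20.3, W = (-51.3, -32.7). Then |TW| = |W − T| = 60.8.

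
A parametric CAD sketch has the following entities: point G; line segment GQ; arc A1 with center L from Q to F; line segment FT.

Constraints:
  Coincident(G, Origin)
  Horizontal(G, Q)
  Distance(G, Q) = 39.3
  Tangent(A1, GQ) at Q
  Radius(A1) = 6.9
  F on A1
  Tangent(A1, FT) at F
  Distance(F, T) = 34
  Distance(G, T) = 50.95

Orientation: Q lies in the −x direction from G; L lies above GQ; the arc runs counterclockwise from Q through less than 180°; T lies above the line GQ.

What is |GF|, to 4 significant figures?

33.07

G is at the origin; G and Q share the same y with |GQ| = 39.3 and Q on the −x side, so Q = (-39.30, 0.000). Since A1 is tangent to GQ there, LQ ⟂ GQ, so L = Q + (0, 6.9) = (-39.30, 6.900). Since LF ⟂ FT (tangency), |LT| = √(6.9² + 34.0²) = 34.69 regardless of where F sits on A1. So T lies on both circle(G, 50.95) and circle(L, 34.69); the above-GQ intersection is T = (-30.85, 40.55). F is the foot of the tangent from T: F = (-32.41, 6.584).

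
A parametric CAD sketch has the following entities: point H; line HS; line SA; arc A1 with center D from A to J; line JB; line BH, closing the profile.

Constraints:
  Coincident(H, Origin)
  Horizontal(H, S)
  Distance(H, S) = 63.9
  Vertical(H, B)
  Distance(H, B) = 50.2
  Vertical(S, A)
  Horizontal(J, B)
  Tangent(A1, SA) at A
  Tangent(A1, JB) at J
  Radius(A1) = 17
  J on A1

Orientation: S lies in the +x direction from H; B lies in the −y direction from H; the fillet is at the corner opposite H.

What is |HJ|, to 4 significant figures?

68.70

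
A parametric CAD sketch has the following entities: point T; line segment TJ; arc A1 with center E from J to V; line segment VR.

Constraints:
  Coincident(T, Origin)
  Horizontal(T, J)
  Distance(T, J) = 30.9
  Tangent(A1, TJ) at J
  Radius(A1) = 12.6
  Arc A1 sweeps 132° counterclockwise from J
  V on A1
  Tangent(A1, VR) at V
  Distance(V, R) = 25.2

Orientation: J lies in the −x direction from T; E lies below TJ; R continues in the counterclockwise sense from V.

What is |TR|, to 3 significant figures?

46.1

On A1, J sits at bearing 90° from E; a 132° counterclockwise sweep puts V at bearing 222°, so V = E + 12.6·(cos 222°, sin 222°) = (-40.3, -21.0). A1 meets VR tangentially, so EV is at right angles to VR, so VR runs along (−sin 222°, cos 222°); with |VR| = 25.2, R = (-23.4, -39.8). Then |TR| = |R − T| = 46.1.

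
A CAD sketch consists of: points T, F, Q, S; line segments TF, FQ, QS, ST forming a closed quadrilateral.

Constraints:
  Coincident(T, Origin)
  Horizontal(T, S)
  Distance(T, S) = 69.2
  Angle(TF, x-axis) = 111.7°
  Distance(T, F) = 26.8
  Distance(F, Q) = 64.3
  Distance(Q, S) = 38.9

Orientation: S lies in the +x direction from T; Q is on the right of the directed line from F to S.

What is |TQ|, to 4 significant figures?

41.22

T is at the origin; T and S share the same y with |TS| = 69.2 and S in +x, so S = (69.2, 0). TF runs at 111.7° with |TF| = 26.8, so F = (-9.909, 24.90). Q is determined by |FQ| = 64.3 and |QS| = 38.9 together: it lies at the intersection of circle(F, 64.3) and circle(S, 38.9). With |FS| = 82.94, the foot of the radical line on FS is 57.27 from F and the perpendicular offset is √(64.3² − 57.27²) = 29.23. Taking the right-of-FS solution: Q = (35.94, -20.18).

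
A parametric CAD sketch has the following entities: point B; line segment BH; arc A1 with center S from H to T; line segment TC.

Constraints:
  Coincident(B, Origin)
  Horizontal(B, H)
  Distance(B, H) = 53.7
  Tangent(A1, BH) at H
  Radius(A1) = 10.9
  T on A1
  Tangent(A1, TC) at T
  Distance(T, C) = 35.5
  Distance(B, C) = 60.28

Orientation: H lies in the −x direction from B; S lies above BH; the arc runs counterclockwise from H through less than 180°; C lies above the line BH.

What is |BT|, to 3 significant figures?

44.0

B is at the origin; B and H share the same y with |BH| = 53.7 and H on the −x side, so H = (-53.7, 0.00). The tangent condition forces SH to be normal to BH, so S = H + (0, 10.9) = (-53.7, 10.9). Since ST ⟂ TC (tangency), |SC| = √(10.9² + 35.5²) = 37.1 regardless of where T sits on A1. So C lies on both circle(B, 60.28) and circle(S, 37.1); the above-BH intersection is C = (-39.8, 45.3). T is the foot of the tangent from C: T = (-42.8, 9.95).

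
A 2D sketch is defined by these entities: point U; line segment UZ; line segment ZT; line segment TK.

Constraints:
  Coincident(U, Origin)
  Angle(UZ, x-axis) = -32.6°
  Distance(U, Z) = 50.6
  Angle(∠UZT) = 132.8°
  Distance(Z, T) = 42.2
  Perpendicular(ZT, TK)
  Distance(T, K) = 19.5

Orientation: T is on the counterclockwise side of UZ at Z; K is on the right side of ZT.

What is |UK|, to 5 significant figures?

95.242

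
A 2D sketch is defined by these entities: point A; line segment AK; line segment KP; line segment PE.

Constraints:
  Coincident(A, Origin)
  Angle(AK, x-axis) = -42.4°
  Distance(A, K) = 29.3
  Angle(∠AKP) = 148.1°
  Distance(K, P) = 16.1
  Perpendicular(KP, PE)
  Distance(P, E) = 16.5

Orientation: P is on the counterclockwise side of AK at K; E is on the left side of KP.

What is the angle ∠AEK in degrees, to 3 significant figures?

44.3°

A is at the origin; AK runs at -42.4° with length 29.3, so K = 29.3·(cos -42.4°, sin -42.4°) = (21.6, -19.8). ∠AKP = 148.1°, so KP runs at -42.4° + (180° − 148.1°) = -10.5° from the x-axis; with |KP| = 16.1, P = K + 16.1·(cos -10.5°, sin -10.5°) = (37.5, -22.7). KP is perpendicular to PE; with |PE| = 16.5 on the left of KP, E = P + 16.5·(0.182, 0.983) = (40.5, -6.47). Then cos ∠AEK = EA·EK / (|EA||EK|), giving 44.3°.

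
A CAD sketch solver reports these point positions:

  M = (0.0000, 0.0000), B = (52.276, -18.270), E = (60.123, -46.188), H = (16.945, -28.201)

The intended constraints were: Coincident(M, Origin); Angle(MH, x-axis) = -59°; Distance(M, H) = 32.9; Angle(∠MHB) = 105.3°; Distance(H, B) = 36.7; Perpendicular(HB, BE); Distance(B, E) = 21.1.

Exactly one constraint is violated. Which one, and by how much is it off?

Distance(B, E) = 21.1 — off by 7.90.

M = (0.00, 0.00) ✓; MH at -59.00° ✓; |MH| = 32.90 ✓; ∠MHB = 105.3° ✓; |HB| = 36.70 ✓; ∠(HB, BE) = 90.00° ✓; |BE| = 29.00 ✗.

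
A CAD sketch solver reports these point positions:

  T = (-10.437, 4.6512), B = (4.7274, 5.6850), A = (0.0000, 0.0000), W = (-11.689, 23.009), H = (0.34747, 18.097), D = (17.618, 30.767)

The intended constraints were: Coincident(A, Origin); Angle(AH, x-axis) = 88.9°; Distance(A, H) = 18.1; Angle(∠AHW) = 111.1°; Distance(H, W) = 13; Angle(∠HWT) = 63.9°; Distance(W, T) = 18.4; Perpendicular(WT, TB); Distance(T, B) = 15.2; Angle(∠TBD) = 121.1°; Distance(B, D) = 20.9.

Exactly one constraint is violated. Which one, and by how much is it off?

Distance(B, D) = 20.9 — off by 7.30.

A = (0.00, 0.00) ✓; AH at 88.90° ✓; |AH| = 18.10 ✓; ∠AHW = 111.1° ✓; |HW| = 13.00 ✓; ∠HWT = 63.90° ✓; |WT| = 18.40 ✓; ∠(WT, TB) = 90.00° ✓; |TB| = 15.20 ✓; ∠TBD = 121.1° ✓; |BD| = 28.20 ✗.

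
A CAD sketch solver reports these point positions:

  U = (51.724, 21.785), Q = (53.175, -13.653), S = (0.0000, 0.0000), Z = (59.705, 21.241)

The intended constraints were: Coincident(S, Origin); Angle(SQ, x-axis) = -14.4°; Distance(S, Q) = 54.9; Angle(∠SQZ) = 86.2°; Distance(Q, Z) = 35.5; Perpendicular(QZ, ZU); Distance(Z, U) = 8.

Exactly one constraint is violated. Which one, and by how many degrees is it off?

Perpendicular(QZ, ZU) — off by 6.70°.

S = (0.00, 0.00) ✓; SQ at -14.40° ✓; |SQ| = 54.90 ✓; ∠SQZ = 86.20° ✓; |QZ| = 35.50 ✓; ∠(QZ, ZU) = 96.70° ✗; |ZU| = 8.000 ✓.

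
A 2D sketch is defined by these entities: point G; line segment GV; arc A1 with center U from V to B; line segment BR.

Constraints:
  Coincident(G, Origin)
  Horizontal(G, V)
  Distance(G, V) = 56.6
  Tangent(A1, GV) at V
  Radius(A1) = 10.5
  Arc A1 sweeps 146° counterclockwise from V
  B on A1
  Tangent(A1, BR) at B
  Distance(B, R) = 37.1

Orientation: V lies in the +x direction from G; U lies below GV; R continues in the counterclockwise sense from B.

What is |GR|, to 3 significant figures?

90.8

G is at the origin; GV is horizontal with |GV| = 56.6 and V on the +x side, so V = (56.6, 0.00). Tangency of A1 to GV means the radius UV is perpendicular to GV, so U = V + (0, -10.5) = (56.6, -10.5). On A1, V sits at bearing 90° from U; a 146° counterclockwise sweep puts B at bearing 236°, so B = U + 10.5·(cos 236°, sin 236°) = (50.7, -19.2). A1 meets BR tangentially, so UB is at right angles to BR, so BR runs along (−sin 236°, cos 236°); with |BR| = 37.1, R = (81.5, -40.0). Then |GR| = |R − G| = 90.8.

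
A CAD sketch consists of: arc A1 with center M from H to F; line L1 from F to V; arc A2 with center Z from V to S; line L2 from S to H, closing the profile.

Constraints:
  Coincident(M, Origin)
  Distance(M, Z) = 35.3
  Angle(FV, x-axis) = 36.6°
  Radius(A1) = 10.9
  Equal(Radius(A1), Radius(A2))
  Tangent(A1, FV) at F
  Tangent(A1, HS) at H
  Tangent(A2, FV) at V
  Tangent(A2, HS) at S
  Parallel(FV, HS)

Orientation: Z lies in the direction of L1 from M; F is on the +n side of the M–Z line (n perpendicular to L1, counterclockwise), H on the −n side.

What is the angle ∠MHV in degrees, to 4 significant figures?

58.30°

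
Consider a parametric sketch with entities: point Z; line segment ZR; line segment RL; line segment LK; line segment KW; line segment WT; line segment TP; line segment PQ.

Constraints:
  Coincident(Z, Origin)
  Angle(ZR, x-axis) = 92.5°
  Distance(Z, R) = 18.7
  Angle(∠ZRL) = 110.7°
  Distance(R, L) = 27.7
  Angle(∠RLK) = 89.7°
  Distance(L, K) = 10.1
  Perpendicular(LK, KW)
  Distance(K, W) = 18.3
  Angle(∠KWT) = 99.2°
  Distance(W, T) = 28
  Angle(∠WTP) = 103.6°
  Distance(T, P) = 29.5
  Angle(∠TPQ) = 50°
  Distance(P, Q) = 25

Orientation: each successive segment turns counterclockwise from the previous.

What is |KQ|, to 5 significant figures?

15.478

Z is at the origin; ZR runs at 92.5° with length 18.7, so R = (-0.81568, 18.682). ∠ZRL = 110.7° gives RL at 161.80° from the x-axis; with |RL| = 27.7, L = (-27.130, 27.334). ∠RLK = 89.7° gives LK at -107.90° from the x-axis; with |LK| = 10.1, K = (-30.234, 17.723). LK is perpendicular to KW, so KW runs at -17.900°; with |KW| = 18.3, W = (-12.820, 12.098). ∠KWT = 99.2° gives WT at 62.900° from the x-axis; with |WT| = 28.0, T = (-0.064775, 37.024). ∠WTP = 103.6° gives TP at 139.30° from the x-axis; with |TP| = 29.5, P = (-22.430, 56.261). ∠TPQ = 50.0° gives PQ at -90.700° from the x-axis; with |PQ| = 25.0, Q = (-22.735, 31.263). Then |KQ| = |Q − K| = 15.478.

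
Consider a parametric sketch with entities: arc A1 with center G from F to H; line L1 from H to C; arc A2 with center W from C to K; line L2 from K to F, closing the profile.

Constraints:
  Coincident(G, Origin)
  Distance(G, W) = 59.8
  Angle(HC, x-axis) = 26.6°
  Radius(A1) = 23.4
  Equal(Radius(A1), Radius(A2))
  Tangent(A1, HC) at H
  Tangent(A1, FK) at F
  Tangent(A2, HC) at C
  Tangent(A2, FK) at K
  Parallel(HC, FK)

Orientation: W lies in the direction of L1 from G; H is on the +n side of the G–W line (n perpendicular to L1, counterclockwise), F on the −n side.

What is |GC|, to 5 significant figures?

64.215

The slot axis is L1's direction at 26.6°, so u = (cos 26.6°, sin 26.6°) = (0.89415, 0.44776) and n = (−sin 26.6°, cos 26.6°) = (-0.44776, 0.89415). G is at the origin and W lies 59.8 along u from G, so W = 59.8·u = (53.470, 26.776). Tangency of A1 to both parallel lines with radius 23.4 puts H and F at G ± 23.4·n: H = (-10.478, 20.923), F = (10.478, -20.923). Equal radii place C and K the same way about W: C = W + 23.4·n = (42.993, 47.699), K = W − 23.4·n = (63.948, 5.8528). Then |GC| = |C − G| = 64.215.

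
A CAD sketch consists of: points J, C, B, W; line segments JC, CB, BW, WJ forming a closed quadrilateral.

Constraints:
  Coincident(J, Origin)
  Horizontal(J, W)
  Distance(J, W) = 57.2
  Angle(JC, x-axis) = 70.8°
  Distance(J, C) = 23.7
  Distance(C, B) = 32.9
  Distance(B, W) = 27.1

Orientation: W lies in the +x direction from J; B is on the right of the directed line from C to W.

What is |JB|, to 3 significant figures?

30.2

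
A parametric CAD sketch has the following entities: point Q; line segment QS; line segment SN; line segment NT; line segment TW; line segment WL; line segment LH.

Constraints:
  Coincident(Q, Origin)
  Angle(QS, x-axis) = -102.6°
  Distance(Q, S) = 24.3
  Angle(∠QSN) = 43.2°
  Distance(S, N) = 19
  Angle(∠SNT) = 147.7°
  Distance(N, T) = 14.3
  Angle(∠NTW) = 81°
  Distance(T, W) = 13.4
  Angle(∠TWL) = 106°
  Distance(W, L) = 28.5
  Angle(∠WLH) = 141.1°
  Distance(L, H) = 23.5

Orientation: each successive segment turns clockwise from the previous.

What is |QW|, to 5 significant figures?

4.6548

Q is at the origin; QS runs at -102.6° with length 24.3, so S = (-5.3009, -23.715). ∠QSN = 43.2° gives SN at 120.60° from the x-axis; with |SN| = 19.0, N = (-14.973, -7.3607). ∠SNT = 147.7° gives NT at 88.300° from the x-axis; with |NT| = 14.3, T = (-14.548, 6.9330). ∠NTW = 81.0° gives TW at -10.700° from the x-axis; with |TW| = 13.4, W = (-1.3814, 4.4451). Then |QW| = |W − Q| = 4.6548.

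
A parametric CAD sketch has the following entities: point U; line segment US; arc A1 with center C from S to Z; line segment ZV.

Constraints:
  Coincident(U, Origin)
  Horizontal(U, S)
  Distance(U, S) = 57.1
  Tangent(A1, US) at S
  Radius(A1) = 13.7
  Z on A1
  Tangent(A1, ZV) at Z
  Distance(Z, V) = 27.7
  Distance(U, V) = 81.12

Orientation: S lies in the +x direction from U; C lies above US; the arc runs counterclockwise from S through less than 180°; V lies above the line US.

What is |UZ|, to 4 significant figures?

72.23

Checks: |CZ| = 13.70 ✓; ∠(CZ, ZV) = 90.00° ✓; |ZV| = 27.70 ✓; |UV| = 81.12 ✓.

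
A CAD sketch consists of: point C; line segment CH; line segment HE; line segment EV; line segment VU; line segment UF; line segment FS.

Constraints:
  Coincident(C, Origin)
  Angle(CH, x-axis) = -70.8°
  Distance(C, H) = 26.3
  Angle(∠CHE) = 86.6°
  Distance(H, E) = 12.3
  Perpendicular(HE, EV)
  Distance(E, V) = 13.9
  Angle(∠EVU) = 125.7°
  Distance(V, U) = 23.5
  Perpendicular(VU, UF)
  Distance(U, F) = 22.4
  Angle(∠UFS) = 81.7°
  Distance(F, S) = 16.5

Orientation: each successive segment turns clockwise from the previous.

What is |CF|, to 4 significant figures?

27.24

∠EVU = 125.7° gives VU at 51.50° from the x-axis; with |VU| = 23.5, U = (7.658, 3.580). The perpendicularity gives UF at right angles to VU, so UF runs at -38.50°; with |UF| = 22.4, F = (25.19, -10.36). Then |CF| = |F − C| = 27.24.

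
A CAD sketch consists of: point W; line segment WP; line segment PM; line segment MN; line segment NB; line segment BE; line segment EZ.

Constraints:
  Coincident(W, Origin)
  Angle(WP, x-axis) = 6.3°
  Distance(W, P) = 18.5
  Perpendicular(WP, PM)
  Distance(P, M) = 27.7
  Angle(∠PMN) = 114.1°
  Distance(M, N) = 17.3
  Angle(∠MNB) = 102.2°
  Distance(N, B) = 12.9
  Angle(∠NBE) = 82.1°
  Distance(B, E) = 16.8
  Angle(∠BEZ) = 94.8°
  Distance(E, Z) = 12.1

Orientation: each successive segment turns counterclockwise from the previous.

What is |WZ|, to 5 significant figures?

31.205

W is at the origin; WP runs at 6.3° with length 18.5, so P = (18.388, 2.0301). The perpendicularity gives PM at right angles to WP, so PM runs at 96.300°; with |PM| = 27.7, M = (15.349, 29.563). ∠PMN = 114.1° gives MN at 162.20° from the x-axis; with |MN| = 17.3, N = (-1.1232, 34.851). ∠MNB = 102.2° gives NB at -120.00° from the x-axis; with |NB| = 12.9, B = (-7.5732, 23.680). ∠NBE = 82.1° gives BE at -22.100° from the x-axis; with |BE| = 16.8, E = (7.9925, 17.359). ∠BEZ = 94.8° gives EZ at 63.100° from the x-axis; with |EZ| = 12.1, Z = (13.467, 28.150). Then |WZ| = |Z − W| = 31.205.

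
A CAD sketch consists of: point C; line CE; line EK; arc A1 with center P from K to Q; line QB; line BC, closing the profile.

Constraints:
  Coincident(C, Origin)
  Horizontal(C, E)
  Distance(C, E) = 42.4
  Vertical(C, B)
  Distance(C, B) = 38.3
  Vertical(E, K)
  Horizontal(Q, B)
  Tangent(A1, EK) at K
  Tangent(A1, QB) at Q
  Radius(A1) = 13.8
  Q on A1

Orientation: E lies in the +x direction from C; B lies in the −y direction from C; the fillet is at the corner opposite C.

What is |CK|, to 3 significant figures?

49.0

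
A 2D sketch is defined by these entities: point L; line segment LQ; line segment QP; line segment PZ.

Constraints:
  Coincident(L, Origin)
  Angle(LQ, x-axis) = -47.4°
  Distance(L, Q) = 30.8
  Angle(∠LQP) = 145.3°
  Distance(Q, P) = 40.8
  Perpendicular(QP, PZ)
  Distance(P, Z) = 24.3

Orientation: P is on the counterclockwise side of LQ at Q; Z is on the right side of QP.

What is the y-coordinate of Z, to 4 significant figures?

-55.35

L is at the origin; LQ runs at -47.4° with length 30.8, so Q = 30.8·(cos -47.4°, sin -47.4°) = (20.85, -22.67). ∠LQP = 145.3°, so QP runs at -47.4° + (180° − 145.3°) = -12.70° from the x-axis; with |QP| = 40.8, P = Q + 40.8·(cos -12.70°, sin -12.70°) = (60.65, -31.64). QP ⟂ PZ; with |PZ| = 24.3 on the right of QP, Z = P + 24.3·(-0.2198, -0.9755) = (55.31, -55.35). So Z.y = -55.35.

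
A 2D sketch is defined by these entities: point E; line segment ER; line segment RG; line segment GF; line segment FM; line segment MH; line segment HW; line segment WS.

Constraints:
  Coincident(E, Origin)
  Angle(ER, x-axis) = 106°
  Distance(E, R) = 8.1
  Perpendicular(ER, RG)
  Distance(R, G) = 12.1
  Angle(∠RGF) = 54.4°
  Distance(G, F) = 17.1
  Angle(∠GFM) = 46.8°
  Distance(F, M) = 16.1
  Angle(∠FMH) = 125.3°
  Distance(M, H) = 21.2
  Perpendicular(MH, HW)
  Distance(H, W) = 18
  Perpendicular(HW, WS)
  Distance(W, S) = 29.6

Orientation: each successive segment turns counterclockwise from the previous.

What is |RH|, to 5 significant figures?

21.987

E is at the origin; ER runs at 106.0° with length 8.1, so R = (-2.2327, 7.7862). The perpendicularity gives RG at right angles to ER, so RG runs at -164.00°; with |RG| = 12.1, G = (-13.864, 4.4510). ∠RGF = 54.4° gives GF at -38.400° from the x-axis; with |GF| = 17.1, F = (-0.46277, -6.1706). ∠GFM = 46.8° gives FM at 94.800° from the x-axis; with |FM| = 16.1, M = (-1.8100, 9.8729). ∠FMH = 125.3° gives MH at 149.50° from the x-axis; with |MH| = 21.2, H = (-20.077, 20.633). Then |RH| = |H − R| = 21.987.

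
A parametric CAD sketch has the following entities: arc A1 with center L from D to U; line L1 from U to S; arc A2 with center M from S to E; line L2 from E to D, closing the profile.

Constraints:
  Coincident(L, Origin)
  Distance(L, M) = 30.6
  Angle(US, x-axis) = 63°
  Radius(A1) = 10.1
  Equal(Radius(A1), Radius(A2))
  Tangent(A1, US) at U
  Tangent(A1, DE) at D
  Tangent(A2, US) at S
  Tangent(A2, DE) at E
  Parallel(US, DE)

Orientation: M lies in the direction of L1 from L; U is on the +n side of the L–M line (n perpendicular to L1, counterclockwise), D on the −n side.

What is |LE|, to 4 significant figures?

32.22

The slot axis is L1's direction at 63.0°, so u = (cos 63.0°, sin 63.0°) = (0.4540, 0.8910) and n = (−sin 63.0°, cos 63.0°) = (-0.8910, 0.4540). L is at the origin and M lies 30.6 along u from L, so M = 30.6·u = (13.89, 27.26). Tangency of A1 to both parallel lines with radius 10.1 puts U and D at L ± 10.1·n: U = (-8.999, 4.585), D = (8.999, -4.585). Equal radii place S and E the same way about M: S = M + 10.1·n = (4.893, 31.85), E = M − 10.1·n = (22.89, 22.68). Then |LE| = |E − L| = 32.22.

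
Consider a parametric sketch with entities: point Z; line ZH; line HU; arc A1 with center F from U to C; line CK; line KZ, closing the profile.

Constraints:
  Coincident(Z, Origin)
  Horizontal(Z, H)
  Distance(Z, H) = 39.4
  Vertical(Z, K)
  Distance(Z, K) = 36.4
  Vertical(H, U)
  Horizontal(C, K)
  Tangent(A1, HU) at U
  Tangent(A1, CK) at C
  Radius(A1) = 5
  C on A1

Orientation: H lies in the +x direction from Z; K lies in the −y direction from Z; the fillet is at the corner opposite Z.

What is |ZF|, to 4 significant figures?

46.58

Z and K share the same x with |ZK| = 36.4 and K on the −y side, so K = (0.000, -36.40). The virtual corner opposite Z is at (39.40, -36.40). Since A1 is tangent to HU there, FU ⟂ HU and the tangent condition forces FC to be normal to CK, with radius 5.0, so the center F sits 5.0 in from both sides at F = (34.40, -31.40). Then |ZF| = |F − Z| = 46.58.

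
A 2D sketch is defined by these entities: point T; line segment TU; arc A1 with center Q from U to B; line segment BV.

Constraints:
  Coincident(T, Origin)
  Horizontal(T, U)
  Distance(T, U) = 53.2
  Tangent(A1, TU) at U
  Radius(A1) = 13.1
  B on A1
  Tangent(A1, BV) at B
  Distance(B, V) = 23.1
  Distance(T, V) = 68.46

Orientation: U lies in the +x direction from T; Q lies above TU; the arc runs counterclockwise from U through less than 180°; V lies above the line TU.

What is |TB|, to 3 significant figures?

67.7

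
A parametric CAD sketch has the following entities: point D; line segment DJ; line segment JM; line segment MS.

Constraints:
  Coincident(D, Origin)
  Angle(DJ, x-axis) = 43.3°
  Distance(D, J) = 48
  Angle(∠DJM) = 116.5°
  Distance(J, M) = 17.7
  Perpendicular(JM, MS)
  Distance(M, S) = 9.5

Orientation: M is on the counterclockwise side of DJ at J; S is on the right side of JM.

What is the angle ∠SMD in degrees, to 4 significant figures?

137.7°

D is at the origin; DJ runs at 43.3° with length 48.0, so J = 48.0·(cos 43.3°, sin 43.3°) = (34.93, 32.92). ∠DJM = 116.5°, so JM runs at 43.3° + (180° − 116.5°) = 106.8° from the x-axis; with |JM| = 17.7, M = J + 17.7·(cos 106.8°, sin 106.8°) = (29.82, 49.86). JM is perpendicular to MS; with |MS| = 9.5 on the right of JM, S = M + 9.5·(0.9573, 0.2890) = (38.91, 52.61). Then cos ∠SMD = MS·MD / (|MS||MD|), giving 137.7°.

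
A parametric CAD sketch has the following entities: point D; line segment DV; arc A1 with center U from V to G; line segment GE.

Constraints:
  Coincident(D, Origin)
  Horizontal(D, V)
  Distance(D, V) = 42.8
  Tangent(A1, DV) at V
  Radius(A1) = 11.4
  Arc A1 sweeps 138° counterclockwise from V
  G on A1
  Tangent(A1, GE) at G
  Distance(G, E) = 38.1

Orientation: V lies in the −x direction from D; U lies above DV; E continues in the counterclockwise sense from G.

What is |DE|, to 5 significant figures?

78.029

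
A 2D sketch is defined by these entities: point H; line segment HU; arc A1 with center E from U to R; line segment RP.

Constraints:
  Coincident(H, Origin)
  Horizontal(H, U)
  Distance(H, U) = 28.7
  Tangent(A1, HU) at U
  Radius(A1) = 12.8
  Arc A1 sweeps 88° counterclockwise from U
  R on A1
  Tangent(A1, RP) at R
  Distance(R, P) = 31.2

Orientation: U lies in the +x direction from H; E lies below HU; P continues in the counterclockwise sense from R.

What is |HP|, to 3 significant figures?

46.0

On A1, U sits at bearing 90° from E; an 88° counterclockwise sweep puts R at bearing 178°, so R = E + 12.8·(cos 178°, sin 178°) = (15.9, -12.4). A1 meets RP tangentially, so ER is at right angles to RP, so RP runs along (−sin 178°, cos 178°); with |RP| = 31.2, P = (14.8, -43.5). Then |HP| = |P − H| = 46.0.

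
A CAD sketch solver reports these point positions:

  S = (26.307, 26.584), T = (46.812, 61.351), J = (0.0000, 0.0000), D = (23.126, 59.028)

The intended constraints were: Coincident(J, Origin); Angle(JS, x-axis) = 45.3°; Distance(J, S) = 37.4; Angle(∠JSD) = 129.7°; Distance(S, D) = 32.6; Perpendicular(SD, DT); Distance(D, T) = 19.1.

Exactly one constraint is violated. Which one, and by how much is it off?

Distance(D, T) = 19.1 — off by 4.70.

J = (0.00, 0.00) ✓; JS at 45.30° ✓; |JS| = 37.40 ✓; ∠JSD = 129.7° ✓; |SD| = 32.60 ✓; ∠(SD, DT) = 90.00° ✓; |DT| = 23.80 ✗.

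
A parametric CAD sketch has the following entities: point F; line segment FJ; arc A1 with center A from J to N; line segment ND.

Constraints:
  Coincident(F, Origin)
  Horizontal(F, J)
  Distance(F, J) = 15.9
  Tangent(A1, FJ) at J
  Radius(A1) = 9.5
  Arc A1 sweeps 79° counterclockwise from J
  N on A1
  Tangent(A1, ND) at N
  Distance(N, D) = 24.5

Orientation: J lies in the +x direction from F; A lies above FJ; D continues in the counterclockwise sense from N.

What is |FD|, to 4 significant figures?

43.60

F is at the origin; F and J share the same y with |FJ| = 15.9 and J on the +x side, so J = (15.90, 0.000). A1 meets FJ tangentially, so AJ is at right angles to FJ, so A = J + (0, 9.5) = (15.90, 9.500). On A1, J sits at bearing -90° from A; a 79° counterclockwise sweep puts N at bearing -11°, so N = A + 9.5·(cos -11°, sin -11°) = (25.23, 7.687). The tangent condition forces AN to be normal to ND, so ND runs along (−sin -11°, cos -11°); with |ND| = 24.5, D = (29.90, 31.74). Then |FD| = |D − F| = 43.60.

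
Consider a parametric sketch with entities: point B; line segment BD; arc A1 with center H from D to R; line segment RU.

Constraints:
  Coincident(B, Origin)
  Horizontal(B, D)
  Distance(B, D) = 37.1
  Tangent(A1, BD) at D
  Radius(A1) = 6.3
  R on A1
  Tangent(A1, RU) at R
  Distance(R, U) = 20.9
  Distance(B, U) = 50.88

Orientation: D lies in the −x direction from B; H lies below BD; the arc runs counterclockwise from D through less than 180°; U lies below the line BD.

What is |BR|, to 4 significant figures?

43.87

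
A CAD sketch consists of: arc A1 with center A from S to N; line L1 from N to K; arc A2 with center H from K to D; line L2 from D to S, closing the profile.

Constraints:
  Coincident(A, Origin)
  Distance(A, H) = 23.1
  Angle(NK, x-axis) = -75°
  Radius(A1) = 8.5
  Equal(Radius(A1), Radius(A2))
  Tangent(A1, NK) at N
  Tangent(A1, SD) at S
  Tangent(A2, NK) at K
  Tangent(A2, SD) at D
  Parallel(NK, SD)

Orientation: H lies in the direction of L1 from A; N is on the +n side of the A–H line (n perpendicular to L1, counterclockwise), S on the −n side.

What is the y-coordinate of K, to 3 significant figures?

-20.1

Tangency of A1 to both parallel lines with radius 8.5 puts N and S at A ± 8.5·n: N = (8.21, 2.20), S = (-8.21, -2.20). Equal radii place K and D the same way about H: K = H + 8.5·n = (14.2, -20.1), D = H − 8.5·n = (-2.23, -24.5). So K.y = -20.1.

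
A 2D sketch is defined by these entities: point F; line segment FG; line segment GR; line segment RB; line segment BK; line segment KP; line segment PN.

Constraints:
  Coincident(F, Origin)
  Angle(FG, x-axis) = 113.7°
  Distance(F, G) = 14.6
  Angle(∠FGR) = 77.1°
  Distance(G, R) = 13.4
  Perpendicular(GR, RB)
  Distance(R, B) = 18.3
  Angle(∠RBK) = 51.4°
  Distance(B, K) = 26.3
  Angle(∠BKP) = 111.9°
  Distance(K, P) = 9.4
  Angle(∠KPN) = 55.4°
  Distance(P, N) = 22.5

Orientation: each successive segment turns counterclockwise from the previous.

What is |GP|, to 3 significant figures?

8.39

F is at the origin; FG runs at 113.7° with length 14.6, so G = (-5.87, 13.4). ∠FGR = 77.1° gives GR at -143° from the x-axis; with |GR| = 13.4, R = (-16.6, 5.38). GR ⟂ RB, so RB runs at -53.4°; with |RB| = 18.3, B = (-5.72, -9.31). ∠RBK = 51.4° gives BK at 75.2° from the x-axis; with |BK| = 26.3, K = (1.00, 16.1). ∠BKP = 111.9° gives KP at 143° from the x-axis; with |KP| = 9.4, P = (-6.53, 21.7). Then |GP| = |P − G| = 8.39.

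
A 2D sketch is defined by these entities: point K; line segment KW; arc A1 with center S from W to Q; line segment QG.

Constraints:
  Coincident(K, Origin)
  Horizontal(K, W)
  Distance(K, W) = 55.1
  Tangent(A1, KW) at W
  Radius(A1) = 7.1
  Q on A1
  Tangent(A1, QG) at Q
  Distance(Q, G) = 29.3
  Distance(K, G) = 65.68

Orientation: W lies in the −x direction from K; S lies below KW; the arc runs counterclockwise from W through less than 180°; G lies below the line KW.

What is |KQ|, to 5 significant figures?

62.592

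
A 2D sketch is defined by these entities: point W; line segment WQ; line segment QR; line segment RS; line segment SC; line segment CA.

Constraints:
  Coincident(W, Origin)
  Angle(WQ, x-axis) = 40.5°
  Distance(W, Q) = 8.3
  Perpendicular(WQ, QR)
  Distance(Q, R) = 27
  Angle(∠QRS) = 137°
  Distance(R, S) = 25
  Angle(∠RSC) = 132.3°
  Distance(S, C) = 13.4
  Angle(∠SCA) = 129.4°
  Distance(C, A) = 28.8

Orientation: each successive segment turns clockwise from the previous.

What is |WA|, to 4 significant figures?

46.10

W is at the origin; WQ runs at 40.5° with length 8.3, so Q = (6.311, 5.390). WQ ⟂ QR, so QR runs at -49.50°; with |QR| = 27.0, R = (23.85, -15.14). ∠QRS = 137.0° gives RS at -92.50° from the x-axis; with |RS| = 25.0, S = (22.76, -40.12). ∠RSC = 132.3° gives SC at -140.2° from the x-axis; with |SC| = 13.4, C = (12.46, -48.69). ∠SCA = 129.4° gives CA at 169.2° from the x-axis; with |CA| = 28.8, A = (-15.83, -43.30). Then |WA| = |A − W| = 46.10.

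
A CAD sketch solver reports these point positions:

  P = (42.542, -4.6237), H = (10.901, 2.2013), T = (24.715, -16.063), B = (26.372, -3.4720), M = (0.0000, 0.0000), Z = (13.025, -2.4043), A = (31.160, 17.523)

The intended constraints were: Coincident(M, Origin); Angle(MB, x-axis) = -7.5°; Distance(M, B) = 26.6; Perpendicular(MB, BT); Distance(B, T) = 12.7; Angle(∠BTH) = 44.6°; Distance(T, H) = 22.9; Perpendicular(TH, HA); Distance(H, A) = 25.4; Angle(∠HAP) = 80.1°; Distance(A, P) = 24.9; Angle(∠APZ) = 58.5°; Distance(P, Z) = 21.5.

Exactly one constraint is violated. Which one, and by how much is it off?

Distance(P, Z) = 21.5 — off by 8.10.

M = (0.00, 0.00) ✓; MB at -7.500° ✓; |MB| = 26.60 ✓; ∠(MB, BT) = 90.00° ✓; |BT| = 12.70 ✓; ∠BTH = 44.60° ✓; |TH| = 22.90 ✓; ∠(TH, HA) = 90.00° ✓; |HA| = 25.40 ✓; ∠HAP = 80.10° ✓; |AP| = 24.90 ✓; ∠APZ = 58.50° ✓; |PZ| = 29.60 ✗.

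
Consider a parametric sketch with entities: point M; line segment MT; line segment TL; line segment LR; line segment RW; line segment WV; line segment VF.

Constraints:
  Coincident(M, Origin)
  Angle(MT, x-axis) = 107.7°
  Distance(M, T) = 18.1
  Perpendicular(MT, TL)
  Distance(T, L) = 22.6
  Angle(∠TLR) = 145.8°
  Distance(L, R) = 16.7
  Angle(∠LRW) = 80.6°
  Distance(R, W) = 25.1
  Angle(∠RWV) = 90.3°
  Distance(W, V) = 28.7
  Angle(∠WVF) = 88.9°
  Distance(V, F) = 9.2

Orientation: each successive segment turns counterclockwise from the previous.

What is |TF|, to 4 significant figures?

4.833

∠RWV = 90.3° gives WV at 61.00° from the x-axis; with |WV| = 28.7, V = (-1.407, 10.28). ∠WVF = 88.9° gives VF at 152.1° from the x-axis; with |VF| = 9.2, F = (-9.538, 14.58). Then |TF| = |F − T| = 4.833.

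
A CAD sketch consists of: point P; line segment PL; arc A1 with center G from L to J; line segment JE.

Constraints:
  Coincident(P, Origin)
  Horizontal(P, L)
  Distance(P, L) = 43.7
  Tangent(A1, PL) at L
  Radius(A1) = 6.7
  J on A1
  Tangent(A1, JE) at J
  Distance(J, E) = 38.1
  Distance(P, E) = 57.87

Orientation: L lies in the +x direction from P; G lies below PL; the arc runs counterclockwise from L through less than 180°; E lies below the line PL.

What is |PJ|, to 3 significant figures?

37.6

Checks: |GJ| = 6.700 ✓; ∠(GJ, JE) = 90.00° ✓; |JE| = 38.10 ✓; |PE| = 57.87 ✓.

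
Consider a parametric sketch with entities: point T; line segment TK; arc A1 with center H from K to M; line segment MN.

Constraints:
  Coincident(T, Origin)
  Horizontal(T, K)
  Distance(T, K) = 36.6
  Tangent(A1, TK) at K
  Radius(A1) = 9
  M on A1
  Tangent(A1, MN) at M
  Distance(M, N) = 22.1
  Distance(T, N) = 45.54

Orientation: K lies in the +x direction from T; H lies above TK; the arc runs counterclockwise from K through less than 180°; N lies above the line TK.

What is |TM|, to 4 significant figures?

46.27

Checks: |HM| = 9.000 ✓; ∠(HM, MN) = 90.00° ✓; |MN| = 22.10 ✓; |TN| = 45.54 ✓.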